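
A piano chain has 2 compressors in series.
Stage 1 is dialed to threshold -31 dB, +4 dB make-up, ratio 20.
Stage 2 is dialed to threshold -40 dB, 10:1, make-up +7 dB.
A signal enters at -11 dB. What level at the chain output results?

-31.6 dB

Stage 1: overshoot 20 dB → 20/20 = 1 dB → -30 dB; +4 dB make-up → -26 dB.
Stage 2: -26 dB is 14 dB over -40 dB; at 10:1 that becomes 1.4 dB over, giving -38.6 dB; +7 dB make-up → -31.6 dB.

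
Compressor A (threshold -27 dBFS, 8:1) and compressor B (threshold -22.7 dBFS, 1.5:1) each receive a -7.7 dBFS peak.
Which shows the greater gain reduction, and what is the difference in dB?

A: 19.3 dB over, compressed to 2.4125 dB over, so 16.8875 dB of GR.
B: 15 dB over, compressed to 10 dB over, so 5 dB of GR.
Difference: 11.8875 dB in favour of A.

A, by 11.8875 dB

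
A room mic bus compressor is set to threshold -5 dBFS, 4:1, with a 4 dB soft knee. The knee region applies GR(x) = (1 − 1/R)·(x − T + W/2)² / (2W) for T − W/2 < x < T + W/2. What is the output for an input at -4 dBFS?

x − T + W/2 = -4 − (-5) + 2 = 3.
GR = (1 − 1/4) × 3² / 8 = 0.75 × 9 / 8 = 0.84375 dB.
Output = -4 − 0.84375 = -4.84375 dBFS.

-4.84375 dBFS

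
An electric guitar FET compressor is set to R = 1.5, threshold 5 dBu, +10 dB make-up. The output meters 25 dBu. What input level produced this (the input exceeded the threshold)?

20 dBu

Before make-up, the level was 25 − 10 = 15 dBu.
Post-compression overshoot = 15 − 5 = 10 dB.
Input overshoot = R × output overshoot = 15 dB → input = 5 + 15 = 20 dBu.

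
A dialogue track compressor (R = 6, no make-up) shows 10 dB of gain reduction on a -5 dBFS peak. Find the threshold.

Let T be the threshold. Output overshoot = (input overshoot)/R, so -15 − T = (-5 − T)/6.
6·(-15 − T) = -5 − T → 5·T = -90 − (-5) = -85.
T = -85/5 = -17 dBFS.

-17 dBFS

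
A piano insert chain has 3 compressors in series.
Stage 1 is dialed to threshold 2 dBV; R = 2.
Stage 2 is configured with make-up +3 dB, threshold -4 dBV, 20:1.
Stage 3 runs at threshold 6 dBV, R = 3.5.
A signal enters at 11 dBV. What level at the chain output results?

-0.475 dBV

Stage 1: overshoot 9 dB → 9/2 = 4.5 dB → 6.5 dBV.
Stage 2: 10.5 dB above -4 dBV, reduced 20:1 to 0.525 dB above → -3.475 dBV; +3 dB make-up → -0.475 dBV.
Stage 3: below threshold (-0.475 ≤ 6); passes unchanged; output -0.475 dBV.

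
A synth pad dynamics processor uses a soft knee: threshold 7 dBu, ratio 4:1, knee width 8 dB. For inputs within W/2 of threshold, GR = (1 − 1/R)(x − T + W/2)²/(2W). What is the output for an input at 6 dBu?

5.578125 dBu

x − T + W/2 = 6 − 7 + 4 = 3.
GR = (1 − 1/4) × 3² / 16 = 0.75 × 9 / 16 = 0.421875 dB.
Output = 6 − 0.421875 = 5.578125 dBu.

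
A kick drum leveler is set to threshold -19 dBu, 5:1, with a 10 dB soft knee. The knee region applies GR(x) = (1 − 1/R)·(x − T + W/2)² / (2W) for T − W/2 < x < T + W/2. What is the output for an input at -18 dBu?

-19.44 dBu

x − T + W/2 = -18 − (-19) + 5 = 6.
GR = (1 − 1/5) × 6² / 20 = 0.8 × 36 / 20 = 1.44 dB.
Output = -18 − 1.44 = -19.44 dBu.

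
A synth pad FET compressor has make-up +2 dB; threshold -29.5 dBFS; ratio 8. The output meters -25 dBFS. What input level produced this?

Stripping the +2 dB make-up gives -27 dBFS at the gain stage.
The compressed level sits -27 − (-29.5) = 2.5 dB over threshold.
Before 8:1 compression the overshoot was 2.5 × 8 = 20 dB, so input = -29.5 + 20 = -9.5 dBFS.

-9.5 dBFS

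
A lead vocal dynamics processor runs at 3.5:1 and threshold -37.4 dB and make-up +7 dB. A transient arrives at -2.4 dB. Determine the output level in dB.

The input is 35 dB above the -37.4 dB threshold.
The 35 dB excess becomes 10 dB after 3.5:1 reduction.
Output = -37.4 + 10 = -27.4 dB; make-up adds 7 dB, giving -20.4 dB.

-20.4 dB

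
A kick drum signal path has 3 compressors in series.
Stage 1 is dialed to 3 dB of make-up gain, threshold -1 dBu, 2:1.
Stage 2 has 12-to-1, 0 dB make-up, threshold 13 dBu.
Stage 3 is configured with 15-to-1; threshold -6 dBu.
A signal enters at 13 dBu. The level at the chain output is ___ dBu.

Stage 1: 14 dB above -1 dBu, reduced 2:1 to 7 dB above → 6 dBu; +3 dB make-up → 9 dBu.
Stage 2: 9 dBu is at or below the 13 dBu threshold — no compression; output 9 dBu.
Stage 3: 15 dB above -6 dBu, reduced 15:1 to 1 dB above → -5 dBu.

-5 dBu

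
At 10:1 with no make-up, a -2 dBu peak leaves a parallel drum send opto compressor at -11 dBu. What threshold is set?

-12 dBu

Input is 10 dB above T (since output overshoot × R = input overshoot: (-11 − T)·10 = -2 − T gives T = -12 dBu).
Check: -12 + (-2 − (-12))/10 = -12 + 1 = -11 dBu. ✓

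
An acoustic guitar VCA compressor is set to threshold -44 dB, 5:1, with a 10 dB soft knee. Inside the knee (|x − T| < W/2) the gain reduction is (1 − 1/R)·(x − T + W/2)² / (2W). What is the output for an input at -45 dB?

-45.64 dB

x − T + W/2 = -45 − (-44) + 5 = 4.
GR = (1 − 1/5) × 4² / 20 = 0.8 × 16 / 20 = 0.64 dB.
Output = -45 − 0.64 = -45.64 dB.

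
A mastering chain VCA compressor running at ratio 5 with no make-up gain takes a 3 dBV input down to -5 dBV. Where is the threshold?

-7 dBV

Let T be the threshold. Output overshoot = (input overshoot)/R, so -5 − T = (3 − T)/5.
5·(-5 − T) = 3 − T → 4·T = -25 − 3 = -28.
T = -28/4 = -7 dBV.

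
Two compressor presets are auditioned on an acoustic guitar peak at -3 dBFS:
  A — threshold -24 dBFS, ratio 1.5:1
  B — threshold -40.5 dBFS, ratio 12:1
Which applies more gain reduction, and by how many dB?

B, by 27.375 dB

A: overshoot 21 dB → output overshoot 14 dB → GR 7 dB.
B: overshoot 37.5 dB → output overshoot 3.125 dB → GR 34.375 dB.
Difference: 27.375 dB in favour of B.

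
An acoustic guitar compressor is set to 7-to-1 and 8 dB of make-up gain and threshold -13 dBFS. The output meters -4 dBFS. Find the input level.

Remove make-up: -4 − 8 = -12 dBFS.
That's 1 dB above the -13 dBFS threshold.
Undo the ratio: input overshoot = 1 × 7 = 7 dB, giving input = -6 dBFS.

-6 dBFS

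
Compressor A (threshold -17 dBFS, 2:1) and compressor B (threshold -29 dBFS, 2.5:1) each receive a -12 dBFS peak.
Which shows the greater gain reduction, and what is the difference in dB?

B, by 7.7 dB

A: overshoot 5 dB → output overshoot 2.5 dB → GR 2.5 dB.
B: overshoot 17 dB → output overshoot 6.8 dB → GR 10.2 dB.
B applies 7.7 dB more gain reduction.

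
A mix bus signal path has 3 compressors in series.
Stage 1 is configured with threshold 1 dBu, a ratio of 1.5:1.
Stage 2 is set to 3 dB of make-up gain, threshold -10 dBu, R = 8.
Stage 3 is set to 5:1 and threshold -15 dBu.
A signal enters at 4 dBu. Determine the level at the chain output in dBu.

-13.075 dBu

Stage 1: 3 dB above 1 dBu, reduced 1.5:1 to 2 dB above → 3 dBu.
Stage 2: 3 dBu is 13 dB over -10 dBu; at 8:1 that becomes 1.625 dB over, giving -8.375 dBu; +3 dB make-up → -5.375 dBu.
Stage 3: 9.625 dB above -15 dBu, reduced 5:1 to 1.925 dB above → -13.075 dBu.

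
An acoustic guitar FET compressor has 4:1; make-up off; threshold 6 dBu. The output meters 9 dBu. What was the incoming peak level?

18 dBu

Post-compression overshoot = 9 − 6 = 3 dB.
Before 4:1 compression the overshoot was 3 × 4 = 12 dB, so input = 6 + 12 = 18 dBu.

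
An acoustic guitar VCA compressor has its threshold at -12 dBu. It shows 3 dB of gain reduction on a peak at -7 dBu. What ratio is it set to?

Input overshoot = -7 − (-12) = 5 dB.
Output overshoot = 5 − 3 = 2 dB.
Ratio = input overshoot / output overshoot = 5 / 2 = 2.5.

2.5:1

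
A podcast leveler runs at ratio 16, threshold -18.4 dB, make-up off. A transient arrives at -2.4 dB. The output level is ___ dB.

-17.4 dB

-2.4 dB sits 16 dB over threshold.
16:1 compression reduces that to 16/16 = 1 dB over.
So the level is -18.4 + 1 = -17.4 dB.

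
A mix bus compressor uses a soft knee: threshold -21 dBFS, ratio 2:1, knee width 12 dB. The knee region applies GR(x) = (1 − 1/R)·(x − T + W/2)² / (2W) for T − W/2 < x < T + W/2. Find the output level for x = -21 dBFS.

x − T + W/2 = -21 − (-21) + 6 = 6.
GR = (1 − 1/2) × 6² / 24 = 0.5 × 36 / 24 = 0.75 dB.
Output = -21 − 0.75 = -21.75 dBFS.

-21.75 dBFS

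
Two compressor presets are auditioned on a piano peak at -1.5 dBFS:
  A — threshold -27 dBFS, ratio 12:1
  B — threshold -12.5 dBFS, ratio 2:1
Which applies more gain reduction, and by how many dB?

A: 25.5 dB over, compressed to 2.125 dB over, so 23.375 dB of GR.
B: 11 dB over, compressed to 5.5 dB over, so 5.5 dB of GR.
Difference: 17.875 dB in favour of A.

A, by 17.875 dB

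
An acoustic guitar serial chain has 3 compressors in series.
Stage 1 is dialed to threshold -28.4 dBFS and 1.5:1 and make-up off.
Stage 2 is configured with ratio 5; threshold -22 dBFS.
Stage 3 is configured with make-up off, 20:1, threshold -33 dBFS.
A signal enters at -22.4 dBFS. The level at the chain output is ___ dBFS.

Stage 1: 6 dB above -28.4 dBFS, reduced 1.5:1 to 4 dB above → -24.4 dBFS.
Stage 2: below threshold (-24.4 ≤ -22); passes unchanged; output -24.4 dBFS.
Stage 3: -24.4 dBFS is 8.6 dB over -33 dBFS; at 20:1 that becomes 0.43 dB over, giving -32.57 dBFS.

-32.57 dBFS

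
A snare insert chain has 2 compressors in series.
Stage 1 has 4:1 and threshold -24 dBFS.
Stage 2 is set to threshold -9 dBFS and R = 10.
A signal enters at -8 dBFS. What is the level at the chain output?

Stage 1: 16 dB above -24 dBFS, reduced 4:1 to 4 dB above → -20 dBFS.
Stage 2: -20 dBFS ≤ -9 dBFS, so stage 2 doesn't engage; output -20 dBFS.

-20 dBFS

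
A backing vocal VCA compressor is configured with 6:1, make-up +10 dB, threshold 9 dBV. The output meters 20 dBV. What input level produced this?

15 dBV

Before make-up, the level was 20 − 10 = 10 dBV.
The compressed level sits 10 − 9 = 1 dB over threshold.
Undo the ratio: input overshoot = 1 × 6 = 6 dB, giving input = 15 dBV.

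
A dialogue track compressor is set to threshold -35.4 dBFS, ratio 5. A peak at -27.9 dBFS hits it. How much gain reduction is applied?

6 dB

Overshoot = -27.9 − (-35.4) = 7.5 dB.
A 5:1 ratio leaves 1.5 dB of that excess.
GR = overshoot in − overshoot out = 7.5 − 1.5 = 6 dB.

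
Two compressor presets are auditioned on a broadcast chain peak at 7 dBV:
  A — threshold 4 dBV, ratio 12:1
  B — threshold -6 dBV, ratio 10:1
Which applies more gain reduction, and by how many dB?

B, by 8.95 dB

A: GR = 3 − 3/12 = 2.75 dB.
B: GR = 13 − 13/10 = 11.7 dB.
Difference: 8.95 dB in favour of B.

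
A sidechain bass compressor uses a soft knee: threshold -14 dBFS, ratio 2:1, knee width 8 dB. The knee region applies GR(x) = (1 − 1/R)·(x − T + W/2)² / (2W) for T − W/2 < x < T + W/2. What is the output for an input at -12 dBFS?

x − T + W/2 = -12 − (-14) + 4 = 6.
GR = (1 − 1/2) × 6² / 16 = 0.5 × 36 / 16 = 1.125 dB.
Output = -12 − 1.125 = -13.125 dBFS.

-13.125 dBFS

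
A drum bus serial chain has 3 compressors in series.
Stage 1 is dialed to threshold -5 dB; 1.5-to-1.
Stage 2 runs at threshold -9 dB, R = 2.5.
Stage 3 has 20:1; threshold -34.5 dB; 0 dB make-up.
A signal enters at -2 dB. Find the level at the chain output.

-33.105 dB

Stage 1: 3 dB above -5 dB, reduced 1.5:1 to 2 dB above → -3 dB.
Stage 2: -3 dB is 6 dB over -9 dB; at 2.5:1 that becomes 2.4 dB over, giving -6.6 dB.
Stage 3: overshoot 27.9 dB → 27.9/20 = 1.395 dB → -33.105 dB.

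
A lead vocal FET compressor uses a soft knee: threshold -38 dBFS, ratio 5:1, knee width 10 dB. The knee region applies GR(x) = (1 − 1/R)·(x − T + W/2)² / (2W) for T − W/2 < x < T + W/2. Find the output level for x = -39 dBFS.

-39.64 dBFS

x − T + W/2 = -39 − (-38) + 5 = 4.
GR = (1 − 1/5) × 4² / 20 = 0.8 × 16 / 20 = 0.64 dB.
Output = -39 − 0.64 = -39.64 dBFS.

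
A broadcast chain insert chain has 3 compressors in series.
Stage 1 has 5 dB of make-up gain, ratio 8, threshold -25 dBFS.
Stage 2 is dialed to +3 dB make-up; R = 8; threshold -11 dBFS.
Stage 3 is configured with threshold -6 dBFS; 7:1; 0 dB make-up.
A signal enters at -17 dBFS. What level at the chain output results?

-16 dBFS

Stage 1: 8 dB above -25 dBFS, reduced 8:1 to 1 dB above → -24 dBFS; +5 dB make-up → -19 dBFS.
Stage 2: below threshold (-19 ≤ -11); passes unchanged; make-up brings it to -16 dBFS.
Stage 3: -16 dBFS ≤ -6 dBFS, so stage 3 doesn't engage; output -16 dBFS.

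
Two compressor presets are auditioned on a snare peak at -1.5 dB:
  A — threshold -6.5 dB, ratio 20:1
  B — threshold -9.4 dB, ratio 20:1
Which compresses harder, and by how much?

A: 5 dB over, compressed to 0.25 dB over, so 4.75 dB of GR.
B: 7.9 dB over, compressed to 0.395 dB over, so 7.505 dB of GR.
Difference: 2.755 dB in favour of B.

B, by 2.755 dB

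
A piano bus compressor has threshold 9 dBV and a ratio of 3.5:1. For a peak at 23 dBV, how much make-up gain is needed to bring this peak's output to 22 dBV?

The peak compresses to 9 + 14/3.5 = 13 dBV.
To reach 22 dBV requires 22 − 13 = 9 dB of make-up.

9 dB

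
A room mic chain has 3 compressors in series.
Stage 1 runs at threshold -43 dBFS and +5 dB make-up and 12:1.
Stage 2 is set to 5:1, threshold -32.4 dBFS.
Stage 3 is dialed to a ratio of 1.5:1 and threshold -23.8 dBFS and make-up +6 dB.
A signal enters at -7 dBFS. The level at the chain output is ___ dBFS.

-29 dBFS

Stage 1: 36 dB above -43 dBFS, reduced 12:1 to 3 dB above → -40 dBFS; +5 dB make-up → -35 dBFS.
Stage 2: below threshold (-35 ≤ -32.4); passes unchanged; output -35 dBFS.
Stage 3: -35 dBFS is at or below the -23.8 dBFS threshold — no compression; make-up brings it to -29 dBFS.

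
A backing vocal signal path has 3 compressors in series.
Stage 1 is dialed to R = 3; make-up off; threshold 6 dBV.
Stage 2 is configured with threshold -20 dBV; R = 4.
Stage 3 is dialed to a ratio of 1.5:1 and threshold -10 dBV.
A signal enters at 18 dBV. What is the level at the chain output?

-12.5 dBV

Stage 1: overshoot 12 dB → 12/3 = 4 dB → 10 dBV.
Stage 2: overshoot 30 dB → 30/4 = 7.5 dB → -12.5 dBV.
Stage 3: -12.5 dBV ≤ -10 dBV, so stage 3 doesn't engage; output -12.5 dBV.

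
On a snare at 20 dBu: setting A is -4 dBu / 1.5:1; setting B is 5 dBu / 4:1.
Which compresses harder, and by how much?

A: 24 dB over, compressed to 16 dB over, so 8 dB of GR.
B: 15 dB over, compressed to 3.75 dB over, so 11.25 dB of GR.
B reduces 3.25 dB more.

B, by 3.25 dB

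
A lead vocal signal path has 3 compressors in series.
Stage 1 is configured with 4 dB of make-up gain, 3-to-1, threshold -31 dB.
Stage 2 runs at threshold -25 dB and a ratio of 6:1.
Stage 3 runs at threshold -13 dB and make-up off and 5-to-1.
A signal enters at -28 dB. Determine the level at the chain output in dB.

Stage 1: -28 dB is 3 dB over -31 dB; at 3:1 that becomes 1 dB over, giving -30 dB; +4 dB make-up → -26 dB.
Stage 2: -26 dB is at or below the -25 dB threshold — no compression; output -26 dB.
Stage 3: -26 dB is at or below the -13 dB threshold — no compression; output -26 dB.

-26 dB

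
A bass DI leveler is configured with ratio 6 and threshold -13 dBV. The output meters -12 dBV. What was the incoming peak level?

-7 dBV

Post-compression overshoot = -12 − (-13) = 1 dB.
Before 6:1 compression the overshoot was 1 × 6 = 6 dB, so input = -13 + 6 = -7 dBV.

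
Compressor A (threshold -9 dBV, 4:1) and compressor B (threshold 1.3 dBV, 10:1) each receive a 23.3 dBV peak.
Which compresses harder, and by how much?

A: GR = 32.3 − 32.3/4 = 24.225 dB.
B: GR = 22 − 22/10 = 19.8 dB.
A applies 4.425 dB more gain reduction.

A, by 4.425 dB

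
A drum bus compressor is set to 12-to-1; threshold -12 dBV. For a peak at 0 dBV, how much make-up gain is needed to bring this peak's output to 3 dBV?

14 dB

Without make-up, output = threshold + overshoot/12 = -12 + 1 = -11 dBV.
Gap to target: 14 dB.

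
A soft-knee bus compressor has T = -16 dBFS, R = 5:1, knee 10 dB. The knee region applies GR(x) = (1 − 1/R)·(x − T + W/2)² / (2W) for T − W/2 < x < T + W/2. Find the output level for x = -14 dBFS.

x − T + W/2 = -14 − (-16) + 5 = 7.
GR = (1 − 1/5) × 7² / 20 = 0.8 × 49 / 20 = 1.96 dB.
Output = -14 − 1.96 = -15.96 dBFS.

-15.96 dBFS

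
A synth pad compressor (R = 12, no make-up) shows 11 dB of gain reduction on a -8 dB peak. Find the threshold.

-20 dB

Let T be the threshold. Output overshoot = (input overshoot)/R, so -19 − T = (-8 − T)/12.
12·(-19 − T) = -8 − T → 11·T = -228 − (-8) = -220.
T = -220/11 = -20 dB.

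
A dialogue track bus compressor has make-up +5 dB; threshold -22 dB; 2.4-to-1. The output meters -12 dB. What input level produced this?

-10 dB

Stripping the +5 dB make-up gives -17 dB at the gain stage.
Post-compression overshoot = -17 − (-22) = 5 dB.
Input overshoot = R × output overshoot = 12 dB → input = -22 + 12 = -10 dB.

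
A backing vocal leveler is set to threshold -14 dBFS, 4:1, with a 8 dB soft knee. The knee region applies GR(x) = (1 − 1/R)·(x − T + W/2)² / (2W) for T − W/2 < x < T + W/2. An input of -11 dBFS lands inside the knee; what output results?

x − T + W/2 = -11 − (-14) + 4 = 7.
GR = (1 − 1/4) × 7² / 16 = 0.75 × 49 / 16 = 2.296875 dB.
Output = -11 − 2.296875 = -13.296875 dBFS.

-13.296875 dBFS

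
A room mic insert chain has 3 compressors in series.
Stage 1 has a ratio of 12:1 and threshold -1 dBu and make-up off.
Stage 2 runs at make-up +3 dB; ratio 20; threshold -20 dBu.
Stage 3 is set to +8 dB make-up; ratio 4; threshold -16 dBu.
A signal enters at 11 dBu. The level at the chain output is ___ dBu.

-8 dBu

Stage 1: 12 dB above -1 dBu, reduced 12:1 to 1 dB above → 0 dBu.
Stage 2: 0 dBu is 20 dB over -20 dBu; at 20:1 that becomes 1 dB over, giving -19 dBu; +3 dB make-up → -16 dBu.
Stage 3: -16 dBu is at or below the -16 dBu threshold — no compression; make-up brings it to -8 dBu.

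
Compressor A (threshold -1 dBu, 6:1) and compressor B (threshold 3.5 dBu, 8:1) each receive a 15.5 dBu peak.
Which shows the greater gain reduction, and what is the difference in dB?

A: GR = 16.5 − 16.5/6 = 13.75 dB.
B: GR = 12 − 12/8 = 10.5 dB.
Difference: 3.25 dB in favour of A.

A, by 3.25 dB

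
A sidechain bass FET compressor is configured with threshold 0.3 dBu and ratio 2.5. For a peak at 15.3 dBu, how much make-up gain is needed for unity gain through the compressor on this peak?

9 dB

The peak compresses to 0.3 + 15/2.5 = 6.3 dBu.
To reach 15.3 dBu requires 15.3 − 6.3 = 9 dB of make-up.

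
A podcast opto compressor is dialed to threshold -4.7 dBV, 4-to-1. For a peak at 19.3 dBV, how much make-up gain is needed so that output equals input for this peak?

Overshoot 24 dB → 24/4 = 6 dB after compression, so the compressed level is -4.7 + 6 = 1.3 dBV.
Make-up = target − compressed = 19.3 − 1.3 = 18 dB.

18 dB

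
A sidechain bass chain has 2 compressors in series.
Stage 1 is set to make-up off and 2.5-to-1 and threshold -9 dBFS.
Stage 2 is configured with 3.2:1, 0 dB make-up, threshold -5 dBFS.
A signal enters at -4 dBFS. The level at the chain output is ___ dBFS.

-7 dBFS

Stage 1: overshoot 5 dB → 5/2.5 = 2 dB → -7 dBFS.
Stage 2: below threshold (-7 ≤ -5); passes unchanged; output -7 dBFS.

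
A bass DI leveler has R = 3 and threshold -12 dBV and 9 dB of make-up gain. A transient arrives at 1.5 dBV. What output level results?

1.5 dBV

Overshoot: 1.5 − (-12) = 13.5 dB.
3:1 compression reduces that to 13.5/3 = 4.5 dB over.
That puts the output at -7.5 dBV; make-up adds 9 dB, giving 1.5 dBV.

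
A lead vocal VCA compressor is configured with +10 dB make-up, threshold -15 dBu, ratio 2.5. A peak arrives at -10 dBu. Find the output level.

-10 dBu sits 5 dB over threshold.
At 2.5:1 the overshoot is divided by 2.5, leaving 2 dB above threshold.
That puts the output at -13 dBu; make-up adds 10 dB, giving -3 dBu.

-3 dBu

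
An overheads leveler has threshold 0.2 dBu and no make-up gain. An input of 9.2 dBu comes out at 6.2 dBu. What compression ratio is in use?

Input overshoot = 9.2 − 0.2 = 9 dB; output overshoot = 6.2 − 0.2 = 6 dB.
Ratio = 9 / 6 = 1.5.

1.5:1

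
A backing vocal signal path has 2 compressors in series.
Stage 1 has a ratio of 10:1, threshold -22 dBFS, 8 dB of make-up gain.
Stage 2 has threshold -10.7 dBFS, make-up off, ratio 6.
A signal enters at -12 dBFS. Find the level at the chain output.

Stage 1: -12 dBFS is 10 dB over -22 dBFS; at 10:1 that becomes 1 dB over, giving -21 dBFS; +8 dB make-up → -13 dBFS.
Stage 2: below threshold (-13 ≤ -10.7); passes unchanged; output -13 dBFS.

-13 dBFS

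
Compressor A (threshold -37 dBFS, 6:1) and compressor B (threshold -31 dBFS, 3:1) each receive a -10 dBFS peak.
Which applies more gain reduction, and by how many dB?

A, by 8.5 dB

A: overshoot 27 dB → output overshoot 4.5 dB → GR 22.5 dB.
B: overshoot 21 dB → output overshoot 7 dB → GR 14 dB.
Difference: 8.5 dB in favour of A.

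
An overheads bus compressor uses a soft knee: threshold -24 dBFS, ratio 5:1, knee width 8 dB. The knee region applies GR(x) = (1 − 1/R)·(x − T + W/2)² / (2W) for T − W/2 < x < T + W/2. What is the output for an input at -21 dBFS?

-23.45 dBFS

x − T + W/2 = -21 − (-24) + 4 = 7.
GR = (1 − 1/5) × 7² / 16 = 0.8 × 49 / 16 = 2.45 dB.
Output = -21 − 2.45 = -23.45 dBFS.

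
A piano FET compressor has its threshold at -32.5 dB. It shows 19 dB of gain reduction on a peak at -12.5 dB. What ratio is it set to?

Input overshoot = -12.5 − (-32.5) = 20 dB.
Output overshoot = 20 − 19 = 1 dB.
Ratio = input overshoot / output overshoot = 20 / 1 = 20.

20:1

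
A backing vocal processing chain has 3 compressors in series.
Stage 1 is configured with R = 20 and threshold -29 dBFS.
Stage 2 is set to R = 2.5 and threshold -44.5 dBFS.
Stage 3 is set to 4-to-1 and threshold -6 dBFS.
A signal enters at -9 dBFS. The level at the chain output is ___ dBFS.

-37.9 dBFS

Stage 1: 20 dB above -29 dBFS, reduced 20:1 to 1 dB above → -28 dBFS.
Stage 2: -28 dBFS is 16.5 dB over -44.5 dBFS; at 2.5:1 that becomes 6.6 dB over, giving -37.9 dBFS.
Stage 3: -37.9 dBFS is at or below the -6 dBFS threshold — no compression; output -37.9 dBFS.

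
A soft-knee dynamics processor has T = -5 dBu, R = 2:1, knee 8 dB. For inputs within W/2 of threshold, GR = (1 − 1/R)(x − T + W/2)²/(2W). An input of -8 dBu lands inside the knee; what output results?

-8.03125 dBu

x − T + W/2 = -8 − (-5) + 4 = 1.
GR = (1 − 1/2) × 1² / 16 = 0.5 × 1 / 16 = 0.03125 dB.
Output = -8 − 0.03125 = -8.03125 dBu.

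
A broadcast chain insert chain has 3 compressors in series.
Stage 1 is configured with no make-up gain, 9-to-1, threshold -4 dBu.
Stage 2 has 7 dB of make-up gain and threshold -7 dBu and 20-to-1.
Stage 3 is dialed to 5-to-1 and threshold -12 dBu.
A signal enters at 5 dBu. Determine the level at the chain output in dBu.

-9.56 dBu

Stage 1: 5 dBu is 9 dB over -4 dBu; at 9:1 that becomes 1 dB over, giving -3 dBu.
Stage 2: 4 dB above -7 dBu, reduced 20:1 to 0.2 dB above → -6.8 dBu; +7 dB make-up → 0.2 dBu.
Stage 3: 0.2 dBu is 12.2 dB over -12 dBu; at 5:1 that becomes 2.44 dB over, giving -9.56 dBu.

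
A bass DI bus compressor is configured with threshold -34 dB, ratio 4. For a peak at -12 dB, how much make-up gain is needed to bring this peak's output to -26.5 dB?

2 dB

Overshoot 22 dB → 22/4 = 5.5 dB after compression, so the compressed level is -34 + 5.5 = -28.5 dB.
Make-up = target − compressed = -26.5 − (-28.5) = 2 dB.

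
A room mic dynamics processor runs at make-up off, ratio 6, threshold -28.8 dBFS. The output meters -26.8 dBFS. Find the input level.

The compressed level sits -26.8 − (-28.8) = 2 dB over threshold.
Undo the ratio: input overshoot = 2 × 6 = 12 dB, giving input = -16.8 dBFS.

-16.8 dBFS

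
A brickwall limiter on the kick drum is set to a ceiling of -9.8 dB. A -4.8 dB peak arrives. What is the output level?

-9.8 dB

The limiter clamps the peak to its -9.8 dB ceiling.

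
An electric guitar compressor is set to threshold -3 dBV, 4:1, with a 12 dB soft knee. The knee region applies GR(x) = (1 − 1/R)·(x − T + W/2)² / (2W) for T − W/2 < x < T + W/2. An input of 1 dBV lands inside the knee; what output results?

x − T + W/2 = 1 − (-3) + 6 = 10.
GR = (1 − 1/4) × 10² / 24 = 0.75 × 100 / 24 = 3.125 dB.
Output = 1 − 3.125 = -2.125 dBV.

-2.125 dBV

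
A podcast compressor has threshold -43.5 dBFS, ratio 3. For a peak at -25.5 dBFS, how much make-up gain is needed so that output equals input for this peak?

The peak compresses to -43.5 + 18/3 = -37.5 dBFS.
To reach -25.5 dBFS requires -25.5 − (-37.5) = 12 dB of make-up.

12 dB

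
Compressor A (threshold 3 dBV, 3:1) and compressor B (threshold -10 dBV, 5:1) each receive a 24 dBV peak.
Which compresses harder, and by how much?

B, by 13.2 dB

A: GR = 21 − 21/3 = 14 dB.
B: GR = 34 − 34/5 = 27.2 dB.
B applies 13.2 dB more gain reduction.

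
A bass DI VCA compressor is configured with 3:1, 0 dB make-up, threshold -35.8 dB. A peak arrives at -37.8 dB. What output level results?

-37.8 dB is 2 dB below the -35.8 dB threshold, so no gain reduction is applied.
Output = input = -37.8 dB.

-37.8 dB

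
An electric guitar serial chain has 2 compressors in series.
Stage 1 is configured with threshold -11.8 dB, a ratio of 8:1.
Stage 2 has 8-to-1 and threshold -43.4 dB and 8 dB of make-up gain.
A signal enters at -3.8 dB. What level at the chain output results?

Stage 1: overshoot 8 dB → 8/8 = 1 dB → -10.8 dB.
Stage 2: -10.8 dB is 32.6 dB over -43.4 dB; at 8:1 that becomes 4.075 dB over, giving -39.325 dB; +8 dB make-up → -31.325 dB.

-31.325 dB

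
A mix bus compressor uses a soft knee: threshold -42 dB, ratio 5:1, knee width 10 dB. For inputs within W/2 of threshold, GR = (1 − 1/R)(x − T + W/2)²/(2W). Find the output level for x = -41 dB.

-42.44 dB

x − T + W/2 = -41 − (-42) + 5 = 6.
GR = (1 − 1/5) × 6² / 20 = 0.8 × 36 / 20 = 1.44 dB.
Output = -41 − 1.44 = -42.44 dB.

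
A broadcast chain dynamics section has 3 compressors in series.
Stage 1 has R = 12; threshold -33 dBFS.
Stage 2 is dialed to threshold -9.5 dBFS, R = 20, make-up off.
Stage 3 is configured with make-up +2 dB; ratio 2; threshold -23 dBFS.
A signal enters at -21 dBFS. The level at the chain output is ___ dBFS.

-30 dBFS

Stage 1: -21 dBFS is 12 dB over -33 dBFS; at 12:1 that becomes 1 dB over, giving -32 dBFS.
Stage 2: -32 dBFS is at or below the -9.5 dBFS threshold — no compression; output -32 dBFS.
Stage 3: below threshold (-32 ≤ -23); passes unchanged; make-up brings it to -30 dBFS.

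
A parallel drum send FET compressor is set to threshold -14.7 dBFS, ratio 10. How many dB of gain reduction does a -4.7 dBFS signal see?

The signal is 10 dB above threshold.
After 10:1 compression the overshoot becomes 10/10 = 1 dB.
Gain reduction = 10 − 1 = 9 dB.

9 dB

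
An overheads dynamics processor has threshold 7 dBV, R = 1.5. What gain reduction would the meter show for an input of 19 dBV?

4 dB

19 dBV exceeds the threshold by 12 dB.
After 1.5:1 compression the overshoot becomes 12/1.5 = 8 dB.
So the signal is attenuated by 12 − 8 = 4 dB.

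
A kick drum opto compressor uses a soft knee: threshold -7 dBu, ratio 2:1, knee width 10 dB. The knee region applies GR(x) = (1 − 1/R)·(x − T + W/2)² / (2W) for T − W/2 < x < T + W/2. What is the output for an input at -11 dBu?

-11.025 dBu

x − T + W/2 = -11 − (-7) + 5 = 1.
GR = (1 − 1/2) × 1² / 20 = 0.5 × 1 / 20 = 0.025 dB.
Output = -11 − 0.025 = -11.025 dBu.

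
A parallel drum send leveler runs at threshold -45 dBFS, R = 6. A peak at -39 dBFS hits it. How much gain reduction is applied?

5 dB

The signal is 6 dB above threshold.
At 6:1, output sits 6/6 = 1 dB above threshold.
Gain reduction = 6 − 1 = 5 dB.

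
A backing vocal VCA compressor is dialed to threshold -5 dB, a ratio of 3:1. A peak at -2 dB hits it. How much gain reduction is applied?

2 dB

Overshoot = -2 − (-5) = 3 dB.
At 3:1, output sits 3/3 = 1 dB above threshold.
GR = overshoot in − overshoot out = 3 − 1 = 2 dB.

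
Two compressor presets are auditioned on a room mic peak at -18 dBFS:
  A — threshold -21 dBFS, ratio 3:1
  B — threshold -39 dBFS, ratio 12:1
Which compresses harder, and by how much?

B, by 17.25 dB

A: GR = 3 − 3/3 = 2 dB.
B: GR = 21 − 21/12 = 19.25 dB.
B applies 17.25 dB more gain reduction.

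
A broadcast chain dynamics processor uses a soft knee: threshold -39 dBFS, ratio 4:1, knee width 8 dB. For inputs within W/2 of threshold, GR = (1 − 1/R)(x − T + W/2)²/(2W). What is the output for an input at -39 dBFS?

-39.75 dBFS

x − T + W/2 = -39 − (-39) + 4 = 4.
GR = (1 − 1/4) × 4² / 16 = 0.75 × 16 / 16 = 0.75 dB.
Output = -39 − 0.75 = -39.75 dBFS.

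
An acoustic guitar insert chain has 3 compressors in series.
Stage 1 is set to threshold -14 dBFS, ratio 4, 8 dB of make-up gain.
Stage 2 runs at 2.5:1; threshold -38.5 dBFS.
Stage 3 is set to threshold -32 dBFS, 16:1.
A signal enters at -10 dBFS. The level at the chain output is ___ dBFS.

-31.56875 dBFS

Stage 1: 4 dB above -14 dBFS, reduced 4:1 to 1 dB above → -13 dBFS; +8 dB make-up → -5 dBFS.
Stage 2: 33.5 dB above -38.5 dBFS, reduced 2.5:1 to 13.4 dB above → -25.1 dBFS.
Stage 3: 6.9 dB above -32 dBFS, reduced 16:1 to 0.43125 dB above → -31.56875 dBFS.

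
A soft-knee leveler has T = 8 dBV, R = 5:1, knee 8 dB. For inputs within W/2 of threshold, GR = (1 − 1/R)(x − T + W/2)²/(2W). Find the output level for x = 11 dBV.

8.55 dBV

x − T + W/2 = 11 − 8 + 4 = 7.
GR = (1 − 1/5) × 7² / 16 = 0.8 × 49 / 16 = 2.45 dB.
Output = 11 − 2.45 = 8.55 dBV.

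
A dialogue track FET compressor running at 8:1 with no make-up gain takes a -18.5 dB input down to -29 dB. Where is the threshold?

-30.5 dB

Gain reduction = -18.5 − (-29) = 10.5 dB; output overshoot = GR / (R − 1) = 10.5 / 7 = 1.5 dB.
Threshold = output − output overshoot = -29 − 1.5 = -30.5 dB.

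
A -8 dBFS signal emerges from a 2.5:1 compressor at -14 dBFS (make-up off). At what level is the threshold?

-18 dBFS

Gain reduction = -8 − (-14) = 6 dB; output overshoot = GR / (R − 1) = 6 / 1.5 = 4 dB.
Threshold = output − output overshoot = -14 − 4 = -18 dBFS.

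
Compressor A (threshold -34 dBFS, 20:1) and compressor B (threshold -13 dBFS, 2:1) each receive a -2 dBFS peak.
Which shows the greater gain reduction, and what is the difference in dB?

A: GR = 32 − 32/20 = 30.4 dB.
B: GR = 11 − 11/2 = 5.5 dB.
A reduces 24.9 dB more.

A, by 24.9 dB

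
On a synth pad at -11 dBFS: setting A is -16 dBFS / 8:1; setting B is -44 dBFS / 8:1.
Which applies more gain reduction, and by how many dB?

A: overshoot 5 dB → output overshoot 0.625 dB → GR 4.375 dB.
B: overshoot 33 dB → output overshoot 4.125 dB → GR 28.875 dB.
B applies 24.5 dB more gain reduction.

B, by 24.5 dB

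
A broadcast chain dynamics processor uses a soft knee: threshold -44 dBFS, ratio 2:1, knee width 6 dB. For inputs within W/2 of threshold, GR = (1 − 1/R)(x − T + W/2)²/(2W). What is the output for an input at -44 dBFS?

-44.375 dBFS

x − T + W/2 = -44 − (-44) + 3 = 3.
GR = (1 − 1/2) × 3² / 12 = 0.5 × 9 / 12 = 0.375 dB.
Output = -44 − 0.375 = -44.375 dBFS.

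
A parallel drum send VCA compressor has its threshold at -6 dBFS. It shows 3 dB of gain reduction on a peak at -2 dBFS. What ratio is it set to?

Input overshoot = -2 − (-6) = 4 dB.
Output overshoot = 4 − 3 = 1 dB.
Ratio = input overshoot / output overshoot = 4 / 1 = 4.

4:1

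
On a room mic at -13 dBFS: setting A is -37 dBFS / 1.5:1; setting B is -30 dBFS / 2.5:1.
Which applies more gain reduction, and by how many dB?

A: overshoot 24 dB → output overshoot 16 dB → GR 8 dB.
B: overshoot 17 dB → output overshoot 6.8 dB → GR 10.2 dB.
B reduces 2.2 dB more.

B, by 2.2 dB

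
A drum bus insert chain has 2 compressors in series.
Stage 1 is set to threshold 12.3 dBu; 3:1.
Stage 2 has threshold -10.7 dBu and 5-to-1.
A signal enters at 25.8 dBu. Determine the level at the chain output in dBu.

Stage 1: 13.5 dB above 12.3 dBu, reduced 3:1 to 4.5 dB above → 16.8 dBu.
Stage 2: overshoot 27.5 dB → 27.5/5 = 5.5 dB → -5.2 dBu.

-5.2 dBu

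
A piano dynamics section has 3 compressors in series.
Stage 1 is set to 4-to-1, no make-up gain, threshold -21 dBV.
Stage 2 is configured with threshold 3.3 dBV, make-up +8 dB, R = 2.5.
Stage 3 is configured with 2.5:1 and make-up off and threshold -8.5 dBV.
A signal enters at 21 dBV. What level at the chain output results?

-6.1 dBV

Stage 1: 42 dB above -21 dBV, reduced 4:1 to 10.5 dB above → -10.5 dBV.
Stage 2: -10.5 dBV ≤ 3.3 dBV, so stage 2 doesn't engage; make-up brings it to -2.5 dBV.
Stage 3: -2.5 dBV is 6 dB over -8.5 dBV; at 2.5:1 that becomes 2.4 dB over, giving -6.1 dBV.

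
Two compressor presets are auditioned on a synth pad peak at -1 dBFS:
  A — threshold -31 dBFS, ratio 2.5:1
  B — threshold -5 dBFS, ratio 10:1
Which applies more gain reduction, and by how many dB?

A, by 14.4 dB

A: GR = 30 − 30/2.5 = 18 dB.
B: GR = 4 − 4/10 = 3.6 dB.
A reduces 14.4 dB more.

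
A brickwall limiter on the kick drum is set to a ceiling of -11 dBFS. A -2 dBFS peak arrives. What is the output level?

At ∞:1, everything above -11 dBFS is held at the ceiling.

-11 dBFS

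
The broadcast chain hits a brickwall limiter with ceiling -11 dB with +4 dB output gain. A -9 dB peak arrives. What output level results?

The limiter clamps the peak to its -11 dB ceiling.
Output gain then adds 4 dB: -11 + 4 = -7 dB.

-7 dB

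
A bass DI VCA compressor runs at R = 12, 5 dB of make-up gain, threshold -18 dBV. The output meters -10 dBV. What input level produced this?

Remove make-up: -10 − 5 = -15 dBV.
Post-compression overshoot = -15 − (-18) = 3 dB.
Undo the ratio: input overshoot = 3 × 12 = 36 dB, giving input = 18 dBV.

18 dBV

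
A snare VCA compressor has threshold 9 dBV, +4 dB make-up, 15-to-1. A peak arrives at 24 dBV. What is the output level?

Overshoot: 24 − 9 = 15 dB.
At 15:1 the overshoot is divided by 15, leaving 1 dB above threshold.
Output = 9 + 1 = 10 dBV; make-up adds 4 dB, giving 14 dBV.

14 dBV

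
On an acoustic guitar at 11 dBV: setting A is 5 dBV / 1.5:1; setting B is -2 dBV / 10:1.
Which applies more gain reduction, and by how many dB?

A: overshoot 6 dB → output overshoot 4 dB → GR 2 dB.
B: overshoot 13 dB → output overshoot 1.3 dB → GR 11.7 dB.
Difference: 9.7 dB in favour of B.

B, by 9.7 dB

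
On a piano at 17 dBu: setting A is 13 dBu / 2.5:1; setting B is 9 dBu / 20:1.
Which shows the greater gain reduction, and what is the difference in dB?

A: GR = 4 − 4/2.5 = 2.4 dB.
B: GR = 8 − 8/20 = 7.6 dB.
Difference: 5.2 dB in favour of B.

B, by 5.2 dB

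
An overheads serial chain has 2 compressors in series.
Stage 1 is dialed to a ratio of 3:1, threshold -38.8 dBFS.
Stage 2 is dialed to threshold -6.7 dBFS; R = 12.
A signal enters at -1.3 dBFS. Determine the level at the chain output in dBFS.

-26.3 dBFS

Stage 1: -1.3 dBFS is 37.5 dB over -38.8 dBFS; at 3:1 that becomes 12.5 dB over, giving -26.3 dBFS.
Stage 2: -26.3 dBFS is at or below the -6.7 dBFS threshold — no compression; output -26.3 dBFS.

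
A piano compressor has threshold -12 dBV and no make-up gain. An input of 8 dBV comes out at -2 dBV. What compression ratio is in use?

2:1

Input overshoot = 8 − (-12) = 20 dB; output overshoot = -2 − (-12) = 10 dB.
Ratio = 20 / 10 = 2.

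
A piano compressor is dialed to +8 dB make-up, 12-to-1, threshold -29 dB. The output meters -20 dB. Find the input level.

-17 dB

Before make-up, the level was -20 − 8 = -28 dB.
The compressed level sits -28 − (-29) = 1 dB over threshold.
Input overshoot = R × output overshoot = 12 dB → input = -29 + 12 = -17 dB.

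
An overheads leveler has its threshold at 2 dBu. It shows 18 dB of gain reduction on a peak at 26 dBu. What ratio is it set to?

4:1

Input overshoot = 26 − 2 = 24 dB.
Output overshoot = 24 − 18 = 6 dB.
Ratio = input overshoot / output overshoot = 24 / 6 = 4.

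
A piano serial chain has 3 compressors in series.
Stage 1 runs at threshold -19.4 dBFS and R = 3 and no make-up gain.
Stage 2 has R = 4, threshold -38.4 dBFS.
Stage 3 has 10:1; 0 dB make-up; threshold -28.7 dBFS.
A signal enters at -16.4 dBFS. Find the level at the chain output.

-33.4 dBFS

Stage 1: 3 dB above -19.4 dBFS, reduced 3:1 to 1 dB above → -18.4 dBFS.
Stage 2: overshoot 20 dB → 20/4 = 5 dB → -33.4 dBFS.
Stage 3: -33.4 dBFS is at or below the -28.7 dBFS threshold — no compression; output -33.4 dBFS.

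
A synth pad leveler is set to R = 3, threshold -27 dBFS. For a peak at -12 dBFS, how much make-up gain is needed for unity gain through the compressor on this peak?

The peak compresses to -27 + 15/3 = -22 dBFS.
To reach -12 dBFS requires -12 − (-22) = 10 dB of make-up.

10 dB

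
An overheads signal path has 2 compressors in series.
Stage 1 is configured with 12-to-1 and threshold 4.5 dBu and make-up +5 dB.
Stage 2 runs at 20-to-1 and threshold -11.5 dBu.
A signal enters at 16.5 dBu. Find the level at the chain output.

-10.4 dBu

Stage 1: 16.5 dBu is 12 dB over 4.5 dBu; at 12:1 that becomes 1 dB over, giving 5.5 dBu; +5 dB make-up → 10.5 dBu.
Stage 2: 22 dB above -11.5 dBu, reduced 20:1 to 1.1 dB above → -10.4 dBu.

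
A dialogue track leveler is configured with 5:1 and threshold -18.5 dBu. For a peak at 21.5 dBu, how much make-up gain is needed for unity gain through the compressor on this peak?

32 dB

The peak compresses to -18.5 + 40/5 = -10.5 dBu.
To reach 21.5 dBu requires 21.5 − (-10.5) = 32 dB of make-up.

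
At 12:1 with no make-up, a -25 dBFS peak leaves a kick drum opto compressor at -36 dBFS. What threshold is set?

Let T be the threshold. Output overshoot = (input overshoot)/R, so -36 − T = (-25 − T)/12.
12·(-36 − T) = -25 − T → 11·T = -432 − (-25) = -407.
T = -407/11 = -37 dBFS.

-37 dBFS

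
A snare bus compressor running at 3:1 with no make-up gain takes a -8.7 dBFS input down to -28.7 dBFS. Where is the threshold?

-38.7 dBFS

Gain reduction = -8.7 − (-28.7) = 20 dB; output overshoot = GR / (R − 1) = 20 / 2 = 10 dB.
Threshold = output − output overshoot = -28.7 − 10 = -38.7 dBFS.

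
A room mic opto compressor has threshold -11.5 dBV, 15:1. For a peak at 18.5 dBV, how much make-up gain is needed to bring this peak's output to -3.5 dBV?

6 dB

Without make-up, output = threshold + overshoot/15 = -11.5 + 2 = -9.5 dBV.
Gap to target: 6 dB.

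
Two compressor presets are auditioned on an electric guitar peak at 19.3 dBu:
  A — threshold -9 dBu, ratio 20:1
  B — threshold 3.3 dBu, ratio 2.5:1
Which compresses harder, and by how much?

A, by 17.285 dB

A: overshoot 28.3 dB → output overshoot 1.415 dB → GR 26.885 dB.
B: overshoot 16 dB → output overshoot 6.4 dB → GR 9.6 dB.
A applies 17.285 dB more gain reduction.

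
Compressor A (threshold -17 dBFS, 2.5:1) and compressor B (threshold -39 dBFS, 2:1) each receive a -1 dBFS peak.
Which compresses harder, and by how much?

B, by 9.4 dB

A: 16 dB over, compressed to 6.4 dB over, so 9.6 dB of GR.
B: 38 dB over, compressed to 19 dB over, so 19 dB of GR.
Difference: 9.4 dB in favour of B.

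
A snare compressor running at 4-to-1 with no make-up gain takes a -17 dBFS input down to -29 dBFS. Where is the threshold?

Input is 16 dB above T (since output overshoot × R = input overshoot: (-29 − T)·4 = -17 − T gives T = -33 dBFS).
Check: -33 + (-17 − (-33))/4 = -33 + 4 = -29 dBFS. ✓

-33 dBFS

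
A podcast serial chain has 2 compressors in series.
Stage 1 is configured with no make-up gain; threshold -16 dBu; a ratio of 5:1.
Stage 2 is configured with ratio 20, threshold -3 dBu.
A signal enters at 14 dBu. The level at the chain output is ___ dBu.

-10 dBu

Stage 1: overshoot 30 dB → 30/5 = 6 dB → -10 dBu.
Stage 2: -10 dBu ≤ -3 dBu, so stage 2 doesn't engage; output -10 dBu.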